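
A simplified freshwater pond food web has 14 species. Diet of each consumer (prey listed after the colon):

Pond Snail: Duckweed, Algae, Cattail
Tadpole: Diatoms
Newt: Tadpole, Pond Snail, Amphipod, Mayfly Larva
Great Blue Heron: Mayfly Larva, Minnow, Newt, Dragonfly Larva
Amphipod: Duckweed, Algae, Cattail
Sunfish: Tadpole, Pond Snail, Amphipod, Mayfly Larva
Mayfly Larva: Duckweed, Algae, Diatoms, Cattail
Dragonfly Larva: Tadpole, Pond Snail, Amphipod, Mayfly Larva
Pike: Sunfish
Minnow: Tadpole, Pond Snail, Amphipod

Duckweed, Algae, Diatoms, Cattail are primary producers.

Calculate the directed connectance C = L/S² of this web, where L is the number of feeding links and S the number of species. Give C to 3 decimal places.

The web has S = 14 species and L = 31 feeding links.
C = L / S² = 31 / 196 = 0.1582 ≈ 0.158.

C = 0.158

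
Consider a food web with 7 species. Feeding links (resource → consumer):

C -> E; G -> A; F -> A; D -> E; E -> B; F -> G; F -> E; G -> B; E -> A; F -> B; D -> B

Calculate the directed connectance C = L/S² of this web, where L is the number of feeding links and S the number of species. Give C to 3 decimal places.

C = 0.224

The web has S = 7 species and L = 11 feeding links.
C = L / S² = 11 / 49 = 0.2245 ≈ 0.224.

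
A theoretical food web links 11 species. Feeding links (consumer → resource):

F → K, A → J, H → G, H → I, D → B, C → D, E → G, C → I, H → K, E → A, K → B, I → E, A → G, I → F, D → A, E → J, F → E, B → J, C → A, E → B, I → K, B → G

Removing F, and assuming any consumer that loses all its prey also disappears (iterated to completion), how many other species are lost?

0

Remove F.
Every predator of it retains at least one other prey: I still has E, K.
No consumer loses all prey, so no secondary extinctions occur.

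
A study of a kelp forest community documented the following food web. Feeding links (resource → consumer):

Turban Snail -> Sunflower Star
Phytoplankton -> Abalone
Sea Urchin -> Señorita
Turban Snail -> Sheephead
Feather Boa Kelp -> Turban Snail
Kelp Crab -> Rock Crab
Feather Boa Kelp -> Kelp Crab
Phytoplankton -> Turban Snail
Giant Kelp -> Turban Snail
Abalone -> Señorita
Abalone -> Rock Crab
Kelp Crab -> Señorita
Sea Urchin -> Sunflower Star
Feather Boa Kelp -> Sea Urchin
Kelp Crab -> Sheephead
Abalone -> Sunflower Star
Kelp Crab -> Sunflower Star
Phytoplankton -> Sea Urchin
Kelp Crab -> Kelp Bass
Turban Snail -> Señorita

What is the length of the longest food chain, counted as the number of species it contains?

One longest chain: Feather Boa Kelp → Kelp Crab → Kelp Bass.
It has 3 species and 2 links.

3 species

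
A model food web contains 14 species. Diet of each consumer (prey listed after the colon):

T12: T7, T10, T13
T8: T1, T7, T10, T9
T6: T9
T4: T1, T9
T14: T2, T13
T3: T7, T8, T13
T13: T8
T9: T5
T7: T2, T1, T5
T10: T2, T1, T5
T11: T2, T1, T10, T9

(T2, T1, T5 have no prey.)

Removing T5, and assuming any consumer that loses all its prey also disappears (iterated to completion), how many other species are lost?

Remove T5.
Round 1: T9 (all prey gone) → extinct.
Round 2: T6 (all prey gone) → extinct.
No further losses. Total secondary extinctions: 2.

2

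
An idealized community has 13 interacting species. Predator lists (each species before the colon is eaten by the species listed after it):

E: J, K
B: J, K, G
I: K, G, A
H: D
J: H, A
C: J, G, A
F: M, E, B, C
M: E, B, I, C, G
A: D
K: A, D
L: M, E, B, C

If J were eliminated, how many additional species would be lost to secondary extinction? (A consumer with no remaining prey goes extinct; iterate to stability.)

Remove J.
Round 1: H (all prey gone) → extinct.
No further losses. Total secondary extinctions: 1.

1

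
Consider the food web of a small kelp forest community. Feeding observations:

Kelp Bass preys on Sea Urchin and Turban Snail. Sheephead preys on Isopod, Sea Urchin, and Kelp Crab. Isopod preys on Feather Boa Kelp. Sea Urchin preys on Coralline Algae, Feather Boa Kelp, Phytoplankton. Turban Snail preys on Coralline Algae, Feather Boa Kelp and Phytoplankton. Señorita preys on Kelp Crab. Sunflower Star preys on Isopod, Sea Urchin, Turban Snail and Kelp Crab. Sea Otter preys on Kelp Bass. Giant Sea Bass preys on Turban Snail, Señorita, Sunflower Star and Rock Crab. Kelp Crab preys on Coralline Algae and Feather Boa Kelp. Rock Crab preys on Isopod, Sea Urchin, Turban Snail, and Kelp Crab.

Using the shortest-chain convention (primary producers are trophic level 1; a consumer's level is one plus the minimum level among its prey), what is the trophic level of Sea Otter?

Feather Boa Kelp is a producer → level 1.
Sea Urchin eats Feather Boa Kelp → level 2.
Kelp Bass eats Sea Urchin → level 3.
Sea Otter eats Kelp Bass → level 4.
No prey of Sea Otter is below level 3, so 4 is the minimum.

Trophic level 4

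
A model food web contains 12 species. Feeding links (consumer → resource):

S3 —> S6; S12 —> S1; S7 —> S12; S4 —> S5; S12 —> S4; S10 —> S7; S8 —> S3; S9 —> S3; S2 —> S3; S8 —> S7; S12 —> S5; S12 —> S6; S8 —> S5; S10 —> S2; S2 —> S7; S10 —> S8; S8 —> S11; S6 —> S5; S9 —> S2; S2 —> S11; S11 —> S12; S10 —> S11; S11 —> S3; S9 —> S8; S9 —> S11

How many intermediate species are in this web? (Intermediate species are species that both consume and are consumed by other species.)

Intermediate species (has both prey and predators): S6, S4, S12, S3, S7, S11, S8, S2.
Count: 8.

8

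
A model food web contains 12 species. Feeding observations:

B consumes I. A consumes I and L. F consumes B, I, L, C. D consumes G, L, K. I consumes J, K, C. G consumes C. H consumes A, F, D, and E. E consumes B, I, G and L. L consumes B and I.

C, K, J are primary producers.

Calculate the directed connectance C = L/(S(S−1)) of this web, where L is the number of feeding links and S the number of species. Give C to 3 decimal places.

C = 0.182

The web has S = 12 species and L = 24 feeding links.
C = L / (S(S−1)) = 24 / 132 = 0.1818 ≈ 0.182.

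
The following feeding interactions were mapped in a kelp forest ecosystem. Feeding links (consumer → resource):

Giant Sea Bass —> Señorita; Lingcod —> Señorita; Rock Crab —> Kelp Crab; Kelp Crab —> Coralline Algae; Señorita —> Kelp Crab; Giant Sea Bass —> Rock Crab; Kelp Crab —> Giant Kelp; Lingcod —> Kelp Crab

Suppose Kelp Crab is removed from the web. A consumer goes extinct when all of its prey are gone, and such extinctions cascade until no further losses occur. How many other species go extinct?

4

Remove Kelp Crab.
Round 1: Rock Crab (all prey gone), Señorita (all prey gone) → extinct.
Round 2: Lingcod (all prey gone), Giant Sea Bass (all prey gone) → extinct.
No further losses. Total secondary extinctions: 4.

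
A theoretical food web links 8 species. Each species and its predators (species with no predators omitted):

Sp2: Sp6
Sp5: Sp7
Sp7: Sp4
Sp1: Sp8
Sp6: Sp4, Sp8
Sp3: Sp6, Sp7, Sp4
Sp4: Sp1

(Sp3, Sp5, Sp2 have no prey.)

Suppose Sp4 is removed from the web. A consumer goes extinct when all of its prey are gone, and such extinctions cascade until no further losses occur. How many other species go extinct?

Remove Sp4.
Round 1: Sp1 (all prey gone) → extinct.
No further losses. Total secondary extinctions: 1.

1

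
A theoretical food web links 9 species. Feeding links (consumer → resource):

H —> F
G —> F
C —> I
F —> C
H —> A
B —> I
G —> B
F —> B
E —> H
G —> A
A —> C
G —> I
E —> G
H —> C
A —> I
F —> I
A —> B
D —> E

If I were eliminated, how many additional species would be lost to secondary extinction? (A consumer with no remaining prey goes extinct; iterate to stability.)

Remove I.
Round 1: C (all prey gone), B (all prey gone) → extinct.
Round 2: F (all prey gone), A (all prey gone) → extinct.
Round 3: G (all prey gone), H (all prey gone) → extinct.
Round 4: E (all prey gone) → extinct.
Round 5: D (all prey gone) → extinct.
No further losses. Total secondary extinctions: 8.

8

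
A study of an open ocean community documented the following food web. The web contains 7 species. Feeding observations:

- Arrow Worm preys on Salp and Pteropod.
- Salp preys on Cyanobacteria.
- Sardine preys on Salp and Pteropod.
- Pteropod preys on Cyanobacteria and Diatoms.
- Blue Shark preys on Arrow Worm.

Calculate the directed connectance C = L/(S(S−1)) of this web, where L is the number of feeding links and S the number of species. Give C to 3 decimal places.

The web has S = 7 species and L = 8 feeding links.
C = L / (S(S−1)) = 8 / 42 = 0.1905 ≈ 0.190.

C = 0.190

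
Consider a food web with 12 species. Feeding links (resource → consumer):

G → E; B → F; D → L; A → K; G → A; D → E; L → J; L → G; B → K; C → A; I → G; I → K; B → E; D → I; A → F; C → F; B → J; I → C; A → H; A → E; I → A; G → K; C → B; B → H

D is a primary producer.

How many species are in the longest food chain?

5 species

One longest chain: D → I → C → A → F.
It has 5 species and 4 links.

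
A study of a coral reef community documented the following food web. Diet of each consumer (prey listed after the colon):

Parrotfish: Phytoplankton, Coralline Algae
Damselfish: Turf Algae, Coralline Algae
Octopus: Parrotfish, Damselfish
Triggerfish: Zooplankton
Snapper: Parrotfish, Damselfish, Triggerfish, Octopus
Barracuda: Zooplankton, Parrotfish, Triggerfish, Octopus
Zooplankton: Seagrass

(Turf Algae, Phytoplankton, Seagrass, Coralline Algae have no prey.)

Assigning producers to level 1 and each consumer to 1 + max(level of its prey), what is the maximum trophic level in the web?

Producers (level 1): Turf Algae, Phytoplankton, Seagrass, Coralline Algae.
Phytoplankton → Parrotfish → Octopus → Snapper gives Snapper level 4.
No species has a prey at level 4, so no species reaches level 5.

4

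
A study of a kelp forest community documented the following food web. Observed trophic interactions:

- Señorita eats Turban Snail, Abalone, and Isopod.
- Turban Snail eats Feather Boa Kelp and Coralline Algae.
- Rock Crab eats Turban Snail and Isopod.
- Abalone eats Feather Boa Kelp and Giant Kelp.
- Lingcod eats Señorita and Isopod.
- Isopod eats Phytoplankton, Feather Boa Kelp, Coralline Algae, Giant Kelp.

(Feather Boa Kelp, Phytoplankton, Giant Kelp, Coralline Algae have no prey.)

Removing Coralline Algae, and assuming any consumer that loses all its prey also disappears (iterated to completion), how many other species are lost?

Remove Coralline Algae.
Every predator of it retains at least one other prey: Isopod still has Feather Boa Kelp, Phytoplankton, Giant Kelp; Turban Snail still has Feather Boa Kelp.
No consumer loses all prey, so no secondary extinctions occur.

0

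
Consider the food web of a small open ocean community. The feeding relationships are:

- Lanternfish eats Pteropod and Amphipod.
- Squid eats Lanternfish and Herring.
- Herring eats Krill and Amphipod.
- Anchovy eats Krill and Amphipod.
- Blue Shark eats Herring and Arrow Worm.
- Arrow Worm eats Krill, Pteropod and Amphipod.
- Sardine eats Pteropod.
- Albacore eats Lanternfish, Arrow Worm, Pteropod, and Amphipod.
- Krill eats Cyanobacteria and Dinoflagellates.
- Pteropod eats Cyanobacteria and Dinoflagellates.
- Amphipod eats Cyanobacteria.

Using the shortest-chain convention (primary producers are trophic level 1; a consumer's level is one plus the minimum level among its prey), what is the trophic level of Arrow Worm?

Trophic level 3

Dinoflagellates is a producer → level 1.
Krill eats Dinoflagellates → level 2.
Arrow Worm eats Krill → level 3.
No prey of Arrow Worm is below level 2, so 3 is the minimum.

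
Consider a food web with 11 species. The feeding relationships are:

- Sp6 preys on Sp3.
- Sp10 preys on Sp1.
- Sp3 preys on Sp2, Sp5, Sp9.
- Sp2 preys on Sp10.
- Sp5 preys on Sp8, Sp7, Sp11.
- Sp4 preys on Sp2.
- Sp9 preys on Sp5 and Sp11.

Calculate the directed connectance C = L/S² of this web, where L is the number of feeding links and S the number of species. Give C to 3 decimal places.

C = 0.099

The web has S = 11 species and L = 12 feeding links.
C = L / S² = 12 / 121 = 0.0992 ≈ 0.099.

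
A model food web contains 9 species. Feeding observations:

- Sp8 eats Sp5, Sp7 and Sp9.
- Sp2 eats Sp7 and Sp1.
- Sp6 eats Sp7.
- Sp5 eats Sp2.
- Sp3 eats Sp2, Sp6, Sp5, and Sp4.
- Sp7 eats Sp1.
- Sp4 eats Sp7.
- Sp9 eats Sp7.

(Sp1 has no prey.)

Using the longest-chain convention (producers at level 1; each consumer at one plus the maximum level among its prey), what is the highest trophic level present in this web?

Producers (level 1): Sp1.
Sp1 → Sp7 → Sp2 → Sp5 → Sp8 gives Sp8 level 5.
No species has a prey at level 5, so no species reaches level 6.

5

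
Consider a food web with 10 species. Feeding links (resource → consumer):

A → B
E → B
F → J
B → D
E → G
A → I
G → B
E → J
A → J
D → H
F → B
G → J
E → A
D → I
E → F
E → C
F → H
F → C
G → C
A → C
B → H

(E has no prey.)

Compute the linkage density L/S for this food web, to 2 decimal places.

L/S = 2.10

There are L = 21 links among S = 10 species.
L/S = 21/10 = 2.1000 ≈ 2.10.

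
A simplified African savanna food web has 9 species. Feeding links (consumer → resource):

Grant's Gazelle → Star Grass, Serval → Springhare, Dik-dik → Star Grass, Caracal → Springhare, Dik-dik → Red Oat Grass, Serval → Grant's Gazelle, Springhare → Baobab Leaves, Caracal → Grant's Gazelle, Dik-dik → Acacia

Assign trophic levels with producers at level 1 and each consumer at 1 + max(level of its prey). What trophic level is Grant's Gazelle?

Trophic level 2

Star Grass is a producer → level 1.
Grant's Gazelle eats Star Grass → level 2.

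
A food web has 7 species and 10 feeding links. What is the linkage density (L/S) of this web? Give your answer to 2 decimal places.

There are L = 10 links among S = 7 species.
L/S = 10/7 = 1.4286 ≈ 1.43.

L/S = 1.43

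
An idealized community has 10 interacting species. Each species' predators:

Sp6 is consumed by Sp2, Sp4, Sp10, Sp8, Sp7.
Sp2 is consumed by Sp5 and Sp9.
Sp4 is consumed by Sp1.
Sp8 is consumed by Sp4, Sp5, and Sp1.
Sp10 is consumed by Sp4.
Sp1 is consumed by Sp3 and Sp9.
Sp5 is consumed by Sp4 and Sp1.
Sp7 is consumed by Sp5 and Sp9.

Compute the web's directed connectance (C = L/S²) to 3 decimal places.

C = 0.180

The web has S = 10 species and L = 18 feeding links.
C = L / S² = 18 / 100 = 0.1800 ≈ 0.180.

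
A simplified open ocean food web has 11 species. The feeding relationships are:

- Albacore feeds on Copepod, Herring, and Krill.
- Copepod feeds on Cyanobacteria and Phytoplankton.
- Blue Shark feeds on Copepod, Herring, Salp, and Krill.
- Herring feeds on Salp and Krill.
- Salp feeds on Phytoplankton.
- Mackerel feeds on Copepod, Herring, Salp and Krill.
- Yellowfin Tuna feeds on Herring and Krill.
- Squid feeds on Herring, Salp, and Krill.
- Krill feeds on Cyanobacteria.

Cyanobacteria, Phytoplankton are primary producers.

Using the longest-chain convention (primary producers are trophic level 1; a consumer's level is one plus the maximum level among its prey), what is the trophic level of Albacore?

Trophic level 4

Cyanobacteria is a producer → level 1.
Krill eats Cyanobacteria → level 2.
Herring eats Krill (level 2); other prey at levels: Salp 2 → level 3.
Albacore eats Herring (level 3); other prey at levels: Krill 2, Copepod 2 → level 4.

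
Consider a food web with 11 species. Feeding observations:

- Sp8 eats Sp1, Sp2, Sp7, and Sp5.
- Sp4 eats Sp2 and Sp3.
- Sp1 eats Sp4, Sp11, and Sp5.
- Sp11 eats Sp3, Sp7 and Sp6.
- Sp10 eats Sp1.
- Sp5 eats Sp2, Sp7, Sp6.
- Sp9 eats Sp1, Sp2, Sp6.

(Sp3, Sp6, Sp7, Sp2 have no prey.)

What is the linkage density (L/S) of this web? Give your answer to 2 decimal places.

There are L = 19 links among S = 11 species.
L/S = 19/11 = 1.7273 ≈ 1.73.

L/S = 1.73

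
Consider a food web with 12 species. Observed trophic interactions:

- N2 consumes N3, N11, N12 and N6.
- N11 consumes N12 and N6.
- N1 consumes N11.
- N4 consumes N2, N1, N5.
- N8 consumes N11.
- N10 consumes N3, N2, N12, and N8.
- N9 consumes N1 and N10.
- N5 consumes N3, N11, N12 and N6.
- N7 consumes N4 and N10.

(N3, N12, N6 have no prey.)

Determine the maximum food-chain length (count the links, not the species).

One longest chain: N12 → N11 → N2 → N4 → N7.
It has 5 species and 4 links.

4 links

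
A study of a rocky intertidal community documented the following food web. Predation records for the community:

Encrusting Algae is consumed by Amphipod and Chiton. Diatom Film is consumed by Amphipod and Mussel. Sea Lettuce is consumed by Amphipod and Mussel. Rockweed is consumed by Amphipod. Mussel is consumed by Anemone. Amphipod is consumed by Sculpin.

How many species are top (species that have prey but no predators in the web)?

Top species (has prey, but nothing eats it): Chiton, Sculpin, Anemone.
Count: 3.

3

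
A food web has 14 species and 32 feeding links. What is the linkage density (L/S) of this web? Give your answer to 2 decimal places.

There are L = 32 links among S = 14 species.
L/S = 32/14 = 2.2857 ≈ 2.29.

L/S = 2.29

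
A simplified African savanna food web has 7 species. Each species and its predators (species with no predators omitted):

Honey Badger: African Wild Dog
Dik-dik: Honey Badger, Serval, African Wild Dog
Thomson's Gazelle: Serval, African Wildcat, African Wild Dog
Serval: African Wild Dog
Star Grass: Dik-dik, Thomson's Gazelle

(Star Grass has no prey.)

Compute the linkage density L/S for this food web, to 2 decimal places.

There are L = 10 links among S = 7 species.
L/S = 10/7 = 1.4286 ≈ 1.43.

L/S = 1.43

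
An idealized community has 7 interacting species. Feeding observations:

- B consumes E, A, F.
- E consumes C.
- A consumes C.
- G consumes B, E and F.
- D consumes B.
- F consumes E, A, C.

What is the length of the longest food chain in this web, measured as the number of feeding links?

One longest chain: C → A → F → B → D.
It has 5 species and 4 links.

4 links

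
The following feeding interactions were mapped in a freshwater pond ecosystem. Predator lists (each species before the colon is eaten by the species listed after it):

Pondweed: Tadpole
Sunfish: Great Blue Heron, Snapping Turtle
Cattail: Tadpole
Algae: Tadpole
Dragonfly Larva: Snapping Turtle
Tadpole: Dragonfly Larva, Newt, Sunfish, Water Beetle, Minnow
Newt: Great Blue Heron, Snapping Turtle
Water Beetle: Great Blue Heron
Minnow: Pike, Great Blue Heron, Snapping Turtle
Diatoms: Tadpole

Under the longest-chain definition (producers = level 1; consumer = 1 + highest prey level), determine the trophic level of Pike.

Pondweed is a producer → level 1.
Tadpole eats Pondweed (level 1); other prey at levels: Cattail 1, Algae 1, Diatoms 1 → level 2.
Minnow eats Tadpole → level 3.
Pike eats Minnow → level 4.

Trophic level 4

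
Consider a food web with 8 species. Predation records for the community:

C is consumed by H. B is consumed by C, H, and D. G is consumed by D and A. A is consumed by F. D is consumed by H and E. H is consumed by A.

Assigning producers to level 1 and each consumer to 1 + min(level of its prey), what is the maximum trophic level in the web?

Producers (level 1): G, B.
Following each consumer down to its lowest-level prey: G → D → E (levels 1 through 3).
All prey of E (D 2) are at level 2 or above, so E is at level 1 + 2 = 3.
Every consumer has at least one prey at level 2 or below, so none exceeds level 3.

3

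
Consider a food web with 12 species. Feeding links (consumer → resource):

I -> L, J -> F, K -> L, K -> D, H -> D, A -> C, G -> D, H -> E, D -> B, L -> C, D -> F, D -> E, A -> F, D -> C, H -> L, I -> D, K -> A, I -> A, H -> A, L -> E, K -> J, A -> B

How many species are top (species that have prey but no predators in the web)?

Top species (has prey, but nothing eats it): G, K, H, I.
Count: 4.

4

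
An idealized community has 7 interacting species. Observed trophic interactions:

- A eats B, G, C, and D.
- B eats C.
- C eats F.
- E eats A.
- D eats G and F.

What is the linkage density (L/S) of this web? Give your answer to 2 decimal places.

There are L = 9 links among S = 7 species.
L/S = 9/7 = 1.2857 ≈ 1.29.

L/S = 1.29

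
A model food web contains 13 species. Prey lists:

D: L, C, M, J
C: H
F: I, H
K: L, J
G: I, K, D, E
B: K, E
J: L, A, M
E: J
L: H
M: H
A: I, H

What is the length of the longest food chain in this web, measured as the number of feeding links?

One longest chain: H → L → J → K → B.
It has 5 species and 4 links.

4 links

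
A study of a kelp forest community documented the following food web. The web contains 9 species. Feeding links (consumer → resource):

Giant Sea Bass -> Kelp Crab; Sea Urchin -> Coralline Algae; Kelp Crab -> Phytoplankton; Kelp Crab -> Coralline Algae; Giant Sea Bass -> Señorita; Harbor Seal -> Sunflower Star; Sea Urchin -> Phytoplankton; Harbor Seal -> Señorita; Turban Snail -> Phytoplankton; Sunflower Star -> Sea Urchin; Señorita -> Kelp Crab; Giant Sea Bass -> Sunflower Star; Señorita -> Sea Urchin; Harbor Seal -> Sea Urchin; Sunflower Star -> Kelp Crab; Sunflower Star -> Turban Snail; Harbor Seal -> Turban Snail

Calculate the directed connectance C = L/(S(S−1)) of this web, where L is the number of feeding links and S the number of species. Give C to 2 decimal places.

The web has S = 9 species and L = 17 feeding links.
C = L / (S(S−1)) = 17 / 72 = 0.2361 ≈ 0.24.

C = 0.24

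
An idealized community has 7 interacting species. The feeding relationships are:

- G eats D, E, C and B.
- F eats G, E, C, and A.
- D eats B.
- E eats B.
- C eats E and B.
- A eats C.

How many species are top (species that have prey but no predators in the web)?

1

Top species (has prey, but nothing eats it): F.
Count: 1.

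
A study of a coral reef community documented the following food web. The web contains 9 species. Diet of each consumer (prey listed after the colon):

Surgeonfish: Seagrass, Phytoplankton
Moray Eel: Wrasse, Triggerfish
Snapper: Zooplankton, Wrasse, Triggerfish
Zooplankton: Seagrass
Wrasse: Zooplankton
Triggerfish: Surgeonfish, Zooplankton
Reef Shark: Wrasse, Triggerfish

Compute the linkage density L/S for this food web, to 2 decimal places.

L/S = 1.44

There are L = 13 links among S = 9 species.
L/S = 13/9 = 1.4444 ≈ 1.44.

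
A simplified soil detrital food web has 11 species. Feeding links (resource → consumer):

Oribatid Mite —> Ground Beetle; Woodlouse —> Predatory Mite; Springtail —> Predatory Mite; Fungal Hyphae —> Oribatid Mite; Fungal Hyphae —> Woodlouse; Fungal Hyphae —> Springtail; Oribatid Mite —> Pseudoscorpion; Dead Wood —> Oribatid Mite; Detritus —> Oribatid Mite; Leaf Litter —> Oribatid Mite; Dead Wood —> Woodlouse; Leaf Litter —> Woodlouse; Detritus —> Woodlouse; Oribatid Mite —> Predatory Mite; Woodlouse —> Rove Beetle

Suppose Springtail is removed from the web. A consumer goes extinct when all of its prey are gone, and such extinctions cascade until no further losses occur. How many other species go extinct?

Remove Springtail.
Every predator of it retains at least one other prey: Predatory Mite still has Woodlouse, Oribatid Mite.
No consumer loses all prey, so no secondary extinctions occur.

0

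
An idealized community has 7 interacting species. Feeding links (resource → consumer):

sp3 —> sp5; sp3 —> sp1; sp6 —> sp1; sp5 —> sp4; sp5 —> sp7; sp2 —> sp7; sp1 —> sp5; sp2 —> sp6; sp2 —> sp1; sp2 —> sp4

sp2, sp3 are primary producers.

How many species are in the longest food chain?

One longest chain: sp2 → sp6 → sp1 → sp5 → sp7.
It has 5 species and 4 links.

5 species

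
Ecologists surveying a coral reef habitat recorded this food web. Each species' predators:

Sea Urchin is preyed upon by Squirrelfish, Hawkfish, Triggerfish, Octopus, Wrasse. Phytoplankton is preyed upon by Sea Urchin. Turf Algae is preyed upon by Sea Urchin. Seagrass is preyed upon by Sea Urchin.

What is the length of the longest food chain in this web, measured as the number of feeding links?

One longest chain: Seagrass → Sea Urchin → Wrasse.
It has 3 species and 2 links.

2 links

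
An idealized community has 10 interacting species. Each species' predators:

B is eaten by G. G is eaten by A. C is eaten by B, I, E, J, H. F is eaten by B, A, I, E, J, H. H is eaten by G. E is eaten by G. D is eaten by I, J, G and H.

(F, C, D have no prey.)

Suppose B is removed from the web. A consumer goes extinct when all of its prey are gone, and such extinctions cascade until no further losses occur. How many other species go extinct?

0

Remove B.
Every predator of it retains at least one other prey: G still has D, E, H.
No consumer loses all prey, so no secondary extinctions occur.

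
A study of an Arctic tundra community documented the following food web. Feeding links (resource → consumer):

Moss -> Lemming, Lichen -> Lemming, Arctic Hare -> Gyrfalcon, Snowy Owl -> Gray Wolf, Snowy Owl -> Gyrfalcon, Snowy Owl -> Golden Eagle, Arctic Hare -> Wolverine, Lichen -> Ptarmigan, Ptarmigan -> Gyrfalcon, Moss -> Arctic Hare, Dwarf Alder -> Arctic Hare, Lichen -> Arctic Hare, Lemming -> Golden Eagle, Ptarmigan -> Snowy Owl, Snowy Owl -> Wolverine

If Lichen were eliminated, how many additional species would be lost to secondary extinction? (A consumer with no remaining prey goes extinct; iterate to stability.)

3

Remove Lichen.
Round 1: Ptarmigan (all prey gone) → extinct.
Round 2: Snowy Owl (all prey gone) → extinct.
Round 3: Gray Wolf (all prey gone) → extinct.
No further losses. Total secondary extinctions: 3.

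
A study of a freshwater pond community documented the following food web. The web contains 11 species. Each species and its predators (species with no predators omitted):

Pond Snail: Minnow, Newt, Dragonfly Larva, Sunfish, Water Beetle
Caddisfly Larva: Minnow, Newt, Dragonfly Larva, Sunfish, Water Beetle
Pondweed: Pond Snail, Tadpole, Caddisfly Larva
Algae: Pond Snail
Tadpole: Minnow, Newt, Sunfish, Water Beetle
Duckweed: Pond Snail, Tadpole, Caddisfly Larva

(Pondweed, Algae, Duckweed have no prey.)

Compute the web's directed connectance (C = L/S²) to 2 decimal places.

The web has S = 11 species and L = 21 feeding links.
C = L / S² = 21 / 121 = 0.1736 ≈ 0.17.

C = 0.17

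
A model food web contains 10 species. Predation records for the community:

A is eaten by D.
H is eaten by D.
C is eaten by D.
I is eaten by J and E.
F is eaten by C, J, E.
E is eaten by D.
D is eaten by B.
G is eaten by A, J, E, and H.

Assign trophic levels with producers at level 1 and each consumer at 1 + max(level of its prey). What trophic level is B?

F is a producer → level 1.
C eats F → level 2.
D eats C (level 2); other prey at levels: E 2, H 2, A 2 → level 3.
B eats D → level 4.

Trophic level 4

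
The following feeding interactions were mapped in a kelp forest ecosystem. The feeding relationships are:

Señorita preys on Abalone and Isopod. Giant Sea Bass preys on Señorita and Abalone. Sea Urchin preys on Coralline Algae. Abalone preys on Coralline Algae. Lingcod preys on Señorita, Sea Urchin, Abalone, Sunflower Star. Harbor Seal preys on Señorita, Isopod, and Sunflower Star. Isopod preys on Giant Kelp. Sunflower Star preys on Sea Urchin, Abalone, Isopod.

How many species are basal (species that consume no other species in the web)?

Basal species (no prey listed): Giant Kelp, Coralline Algae.
Count: 2.

2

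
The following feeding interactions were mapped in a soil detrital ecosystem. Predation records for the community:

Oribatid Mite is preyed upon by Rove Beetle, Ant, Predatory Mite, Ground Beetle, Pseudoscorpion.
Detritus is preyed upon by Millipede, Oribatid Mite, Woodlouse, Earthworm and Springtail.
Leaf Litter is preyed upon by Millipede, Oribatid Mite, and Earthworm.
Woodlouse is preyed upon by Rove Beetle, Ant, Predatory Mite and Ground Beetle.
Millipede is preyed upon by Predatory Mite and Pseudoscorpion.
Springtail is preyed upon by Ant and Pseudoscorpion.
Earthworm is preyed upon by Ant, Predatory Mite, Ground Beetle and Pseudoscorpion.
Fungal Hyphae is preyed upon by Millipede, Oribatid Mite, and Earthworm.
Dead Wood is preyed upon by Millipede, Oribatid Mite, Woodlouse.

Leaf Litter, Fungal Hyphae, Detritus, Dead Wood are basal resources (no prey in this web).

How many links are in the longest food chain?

One longest chain: Leaf Litter → Earthworm → Ant.
It has 3 species and 2 links.

2 links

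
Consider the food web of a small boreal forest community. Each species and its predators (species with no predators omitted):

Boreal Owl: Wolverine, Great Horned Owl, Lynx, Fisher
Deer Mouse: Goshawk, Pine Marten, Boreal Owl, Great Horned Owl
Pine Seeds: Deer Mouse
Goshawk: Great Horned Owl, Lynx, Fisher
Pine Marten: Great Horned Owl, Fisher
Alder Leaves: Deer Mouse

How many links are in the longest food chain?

3 links

One longest chain: Alder Leaves → Deer Mouse → Boreal Owl → Wolverine.
It has 4 species and 3 links.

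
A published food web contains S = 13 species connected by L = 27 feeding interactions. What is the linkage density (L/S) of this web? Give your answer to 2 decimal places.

There are L = 27 links among S = 13 species.
L/S = 27/13 = 2.0769 ≈ 2.08.

L/S = 2.08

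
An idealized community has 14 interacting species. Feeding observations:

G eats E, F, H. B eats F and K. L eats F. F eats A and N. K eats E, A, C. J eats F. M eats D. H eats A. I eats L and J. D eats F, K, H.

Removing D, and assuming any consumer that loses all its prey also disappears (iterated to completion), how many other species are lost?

1

Remove D.
Round 1: M (all prey gone) → extinct.
No further losses. Total secondary extinctions: 1.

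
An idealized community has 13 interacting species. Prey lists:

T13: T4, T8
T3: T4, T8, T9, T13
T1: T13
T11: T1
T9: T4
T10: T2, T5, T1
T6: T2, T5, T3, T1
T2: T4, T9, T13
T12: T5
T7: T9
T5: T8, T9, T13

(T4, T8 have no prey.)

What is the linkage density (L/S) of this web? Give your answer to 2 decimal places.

L/S = 1.85

There are L = 24 links among S = 13 species.
L/S = 24/13 = 1.8462 ≈ 1.85.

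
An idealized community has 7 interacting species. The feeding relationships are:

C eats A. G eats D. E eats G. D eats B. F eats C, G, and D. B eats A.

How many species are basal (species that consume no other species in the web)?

1

Basal species (no prey listed): A.
Count: 1.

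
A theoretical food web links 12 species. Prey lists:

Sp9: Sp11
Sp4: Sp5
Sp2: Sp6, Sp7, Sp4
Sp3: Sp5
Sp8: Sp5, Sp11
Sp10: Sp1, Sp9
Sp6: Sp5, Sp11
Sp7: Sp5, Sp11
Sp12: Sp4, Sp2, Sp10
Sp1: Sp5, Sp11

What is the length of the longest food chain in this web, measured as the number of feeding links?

3 links

One longest chain: Sp5 → Sp4 → Sp2 → Sp12.
It has 4 species and 3 links.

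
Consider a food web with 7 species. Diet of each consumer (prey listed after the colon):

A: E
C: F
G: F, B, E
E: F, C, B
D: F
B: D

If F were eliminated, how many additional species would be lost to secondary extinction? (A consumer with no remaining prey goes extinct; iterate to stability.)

Remove F.
Round 1: C (all prey gone), D (all prey gone) → extinct.
Round 2: B (all prey gone) → extinct.
Round 3: E (all prey gone) → extinct.
Round 4: G (all prey gone), A (all prey gone) → extinct.
No further losses. Total secondary extinctions: 6.

6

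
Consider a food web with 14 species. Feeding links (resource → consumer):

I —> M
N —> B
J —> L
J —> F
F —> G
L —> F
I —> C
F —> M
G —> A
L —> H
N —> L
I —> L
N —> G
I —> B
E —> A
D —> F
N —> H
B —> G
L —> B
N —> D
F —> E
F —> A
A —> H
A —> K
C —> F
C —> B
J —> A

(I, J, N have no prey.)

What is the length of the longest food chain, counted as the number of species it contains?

6 species

One longest chain: N → D → F → G → A → K.
It has 6 species and 5 links.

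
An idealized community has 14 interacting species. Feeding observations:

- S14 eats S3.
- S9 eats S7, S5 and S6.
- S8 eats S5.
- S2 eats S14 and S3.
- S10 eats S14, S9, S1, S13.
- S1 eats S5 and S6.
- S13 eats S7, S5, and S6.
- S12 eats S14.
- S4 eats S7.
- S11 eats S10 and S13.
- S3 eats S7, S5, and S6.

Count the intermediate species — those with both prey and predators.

Intermediate species (has both prey and predators): S3, S1, S13, S9, S14, S10.
Count: 6.

6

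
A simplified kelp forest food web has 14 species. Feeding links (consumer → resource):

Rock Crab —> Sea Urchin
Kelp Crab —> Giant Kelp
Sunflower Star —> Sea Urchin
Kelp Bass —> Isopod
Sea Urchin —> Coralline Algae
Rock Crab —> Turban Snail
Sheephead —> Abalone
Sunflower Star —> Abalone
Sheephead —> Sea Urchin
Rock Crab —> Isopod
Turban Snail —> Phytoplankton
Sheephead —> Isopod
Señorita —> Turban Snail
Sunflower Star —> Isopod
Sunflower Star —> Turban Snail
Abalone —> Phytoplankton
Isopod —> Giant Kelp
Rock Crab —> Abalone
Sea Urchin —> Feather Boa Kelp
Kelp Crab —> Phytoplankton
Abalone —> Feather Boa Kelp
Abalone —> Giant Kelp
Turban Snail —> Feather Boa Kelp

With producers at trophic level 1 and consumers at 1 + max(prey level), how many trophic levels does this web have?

3

Producers (level 1): Giant Kelp, Coralline Algae, Feather Boa Kelp, Phytoplankton.
Giant Kelp → Abalone → Rock Crab gives Rock Crab level 3.
No species has a prey at level 3, so no species reaches level 4.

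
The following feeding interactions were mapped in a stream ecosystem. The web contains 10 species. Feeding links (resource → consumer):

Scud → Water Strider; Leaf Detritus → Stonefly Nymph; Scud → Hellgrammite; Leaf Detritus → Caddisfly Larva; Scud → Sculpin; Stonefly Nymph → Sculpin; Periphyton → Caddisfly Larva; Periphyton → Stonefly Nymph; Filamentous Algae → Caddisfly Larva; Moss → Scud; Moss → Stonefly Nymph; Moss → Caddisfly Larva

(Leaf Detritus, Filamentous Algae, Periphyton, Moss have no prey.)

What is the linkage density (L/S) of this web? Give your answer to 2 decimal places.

There are L = 12 links among S = 10 species.
L/S = 12/10 = 1.2000 ≈ 1.20.

L/S = 1.20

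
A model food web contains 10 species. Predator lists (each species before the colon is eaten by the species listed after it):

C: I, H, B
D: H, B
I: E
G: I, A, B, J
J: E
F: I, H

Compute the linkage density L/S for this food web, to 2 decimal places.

There are L = 13 links among S = 10 species.
L/S = 13/10 = 1.3000 ≈ 1.30.

L/S = 1.30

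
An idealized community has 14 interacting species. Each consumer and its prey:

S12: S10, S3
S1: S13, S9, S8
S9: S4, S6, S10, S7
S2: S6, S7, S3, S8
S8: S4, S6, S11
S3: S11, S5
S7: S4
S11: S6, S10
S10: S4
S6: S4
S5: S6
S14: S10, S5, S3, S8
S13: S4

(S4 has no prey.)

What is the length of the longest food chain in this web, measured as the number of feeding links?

One longest chain: S4 → S6 → S11 → S8 → S1.
It has 5 species and 4 links.

4 links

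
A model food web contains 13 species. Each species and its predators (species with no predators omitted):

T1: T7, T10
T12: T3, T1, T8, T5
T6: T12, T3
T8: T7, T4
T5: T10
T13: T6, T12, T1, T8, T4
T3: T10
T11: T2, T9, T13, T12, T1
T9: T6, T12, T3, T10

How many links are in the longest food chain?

5 links

One longest chain: T11 → T9 → T6 → T12 → T8 → T7.
It has 6 species and 5 links.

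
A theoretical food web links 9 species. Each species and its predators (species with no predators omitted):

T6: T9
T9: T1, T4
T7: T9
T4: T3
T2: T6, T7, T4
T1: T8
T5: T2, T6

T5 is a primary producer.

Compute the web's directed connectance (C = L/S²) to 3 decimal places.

The web has S = 9 species and L = 11 feeding links.
C = L / S² = 11 / 81 = 0.1358 ≈ 0.136.

C = 0.136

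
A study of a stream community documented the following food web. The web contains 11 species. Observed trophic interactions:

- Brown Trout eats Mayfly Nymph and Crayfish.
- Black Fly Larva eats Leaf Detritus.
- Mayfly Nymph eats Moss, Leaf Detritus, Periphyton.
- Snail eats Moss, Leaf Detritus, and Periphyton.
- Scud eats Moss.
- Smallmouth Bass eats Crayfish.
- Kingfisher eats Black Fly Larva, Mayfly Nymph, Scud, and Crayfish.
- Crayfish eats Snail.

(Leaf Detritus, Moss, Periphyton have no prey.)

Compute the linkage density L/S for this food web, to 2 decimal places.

L/S = 1.45

There are L = 16 links among S = 11 species.
L/S = 16/11 = 1.4545 ≈ 1.45.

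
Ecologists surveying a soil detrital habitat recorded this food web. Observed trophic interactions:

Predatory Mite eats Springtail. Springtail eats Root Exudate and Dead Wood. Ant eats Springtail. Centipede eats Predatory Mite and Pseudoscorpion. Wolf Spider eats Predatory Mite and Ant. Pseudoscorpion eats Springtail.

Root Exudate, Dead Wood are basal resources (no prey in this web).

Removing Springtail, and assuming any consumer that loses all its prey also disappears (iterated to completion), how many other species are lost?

Remove Springtail.
Round 1: Pseudoscorpion (all prey gone), Predatory Mite (all prey gone), Ant (all prey gone) → extinct.
Round 2: Wolf Spider (all prey gone), Centipede (all prey gone) → extinct.
No further losses. Total secondary extinctions: 5.

5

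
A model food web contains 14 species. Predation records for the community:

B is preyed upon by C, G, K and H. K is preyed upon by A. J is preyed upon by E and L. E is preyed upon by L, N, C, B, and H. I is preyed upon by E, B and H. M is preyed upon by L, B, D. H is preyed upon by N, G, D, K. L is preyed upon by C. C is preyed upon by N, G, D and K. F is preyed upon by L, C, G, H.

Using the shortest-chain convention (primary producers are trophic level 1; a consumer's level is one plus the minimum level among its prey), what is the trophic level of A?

F is a producer → level 1.
C eats F → level 2.
K eats C → level 3.
A eats K → level 4.
No prey of A is below level 3, so 4 is the minimum.

Trophic level 4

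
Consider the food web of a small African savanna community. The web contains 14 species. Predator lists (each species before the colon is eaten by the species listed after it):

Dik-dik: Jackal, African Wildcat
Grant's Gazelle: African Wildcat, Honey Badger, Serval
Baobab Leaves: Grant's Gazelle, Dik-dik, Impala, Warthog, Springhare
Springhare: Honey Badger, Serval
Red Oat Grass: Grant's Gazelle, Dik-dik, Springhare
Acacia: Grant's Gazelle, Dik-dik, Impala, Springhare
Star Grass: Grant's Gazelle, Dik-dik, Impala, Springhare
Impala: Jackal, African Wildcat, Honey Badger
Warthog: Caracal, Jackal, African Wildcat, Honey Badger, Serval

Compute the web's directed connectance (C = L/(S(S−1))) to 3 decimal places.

C = 0.170

The web has S = 14 species and L = 31 feeding links.
C = L / (S(S−1)) = 31 / 182 = 0.1703 ≈ 0.170.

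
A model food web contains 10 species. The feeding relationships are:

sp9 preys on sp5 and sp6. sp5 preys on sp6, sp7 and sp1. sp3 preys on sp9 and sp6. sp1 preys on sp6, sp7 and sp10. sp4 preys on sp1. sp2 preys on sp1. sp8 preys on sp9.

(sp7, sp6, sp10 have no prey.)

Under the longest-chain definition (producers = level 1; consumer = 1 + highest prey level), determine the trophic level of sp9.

Trophic level 4

sp7 is a producer → level 1.
sp1 eats sp7 (level 1); other prey at levels: sp6 1, sp10 1 → level 2.
sp5 eats sp1 (level 2); other prey at levels: sp7 1, sp6 1 → level 3.
sp9 eats sp5 (level 3); other prey at levels: sp6 1 → level 4.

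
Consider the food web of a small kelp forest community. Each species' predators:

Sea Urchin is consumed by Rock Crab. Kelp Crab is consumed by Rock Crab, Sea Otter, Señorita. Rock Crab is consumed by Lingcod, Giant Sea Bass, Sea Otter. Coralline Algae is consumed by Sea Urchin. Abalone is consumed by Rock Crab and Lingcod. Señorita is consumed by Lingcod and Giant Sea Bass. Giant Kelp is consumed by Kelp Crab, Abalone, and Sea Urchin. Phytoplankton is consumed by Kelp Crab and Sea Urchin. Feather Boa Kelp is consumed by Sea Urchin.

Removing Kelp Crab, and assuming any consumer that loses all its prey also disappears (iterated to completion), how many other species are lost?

Remove Kelp Crab.
Round 1: Señorita (all prey gone) → extinct.
No further losses. Total secondary extinctions: 1.

1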